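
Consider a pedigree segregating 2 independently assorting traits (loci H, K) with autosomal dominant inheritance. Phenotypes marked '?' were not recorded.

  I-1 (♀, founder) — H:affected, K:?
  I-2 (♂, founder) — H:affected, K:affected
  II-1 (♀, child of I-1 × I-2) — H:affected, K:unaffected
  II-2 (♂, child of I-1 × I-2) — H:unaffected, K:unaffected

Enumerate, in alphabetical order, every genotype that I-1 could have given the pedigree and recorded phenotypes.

I-1 ∈ {Hh Kk, Hh kk}

H/I-1 aff ·: Hh
H/I-2 aff ·: Hh
H/II-1 aff I-1×I-2: Hh|HH
H/II-2 un I-1×I-2: hh
⇒ H over [I-1,I-2,II-1,II-2]: 2 consistent
K/I-1 ? ·: kk|Kk
K/I-2 aff ·: Kk
K/II-1 un I-1×I-2: kk
K/II-2 un I-1×I-2: kk
⇒ K over [I-1,I-2,II-1,II-2]: 2 consistent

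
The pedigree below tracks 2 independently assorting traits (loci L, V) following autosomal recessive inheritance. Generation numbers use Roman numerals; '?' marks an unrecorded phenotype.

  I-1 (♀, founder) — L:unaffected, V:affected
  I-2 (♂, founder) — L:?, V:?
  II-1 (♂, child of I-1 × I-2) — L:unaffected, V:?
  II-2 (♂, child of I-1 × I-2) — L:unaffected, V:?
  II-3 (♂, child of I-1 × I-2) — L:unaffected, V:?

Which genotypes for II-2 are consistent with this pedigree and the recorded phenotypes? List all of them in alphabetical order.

II-2 ∈ {LL Vv, LL vv, Ll Vv, Ll vv}

L/I-1 un ·: LL|Ll
L/I-2 ? ·: LL|Ll|ll
L/II-1 un I-1×I-2: LL|Ll
L/II-2 un I-1×I-2: LL|Ll
L/II-3 un I-1×I-2: LL|Ll
⇒ L over [I-1,I-2,II-1,II-2,II-3]: 27 consistent
V/I-1 aff ·: vv
V/I-2 ? ·: VV|Vv|vv
V/II-1 ? I-1×I-2: Vv|vv
V/II-2 ? I-1×I-2: Vv|vv
V/II-3 ? I-1×I-2: Vv|vv
⇒ V over [I-1,I-2,II-1,II-2,II-3]: 10 consistent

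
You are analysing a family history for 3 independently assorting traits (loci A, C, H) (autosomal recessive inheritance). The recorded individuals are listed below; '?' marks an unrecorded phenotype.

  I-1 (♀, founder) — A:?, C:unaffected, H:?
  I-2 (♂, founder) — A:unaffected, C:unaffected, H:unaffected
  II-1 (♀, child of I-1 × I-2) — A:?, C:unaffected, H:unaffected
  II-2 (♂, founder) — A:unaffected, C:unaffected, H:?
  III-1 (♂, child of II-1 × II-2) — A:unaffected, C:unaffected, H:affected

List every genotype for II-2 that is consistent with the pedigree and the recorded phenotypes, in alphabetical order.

II-2 ∈ {AA CC Hh, AA CC hh, AA Cc Hh, AA Cc hh, Aa CC Hh, Aa CC hh, Aa Cc Hh, Aa Cc hh}

A/I-1 ? ·: AA|Aa|aa
A/I-2 un ·: AA|Aa
A/II-1 ? I-1×I-2: AA|Aa|aa
A/II-2 un ·: AA|Aa
A/III-1 un II-1×II-2: AA|Aa
⇒ A over [I-1,I-2,II-1,II-2,III-1]: 36 consistent
C/I-1 un ·: CC|Cc
C/I-2 un ·: CC|Cc
C/II-1 un I-1×I-2: CC|Cc
C/II-2 un ·: CC|Cc
C/III-1 un II-1×II-2: CC|Cc
⇒ C over [I-1,I-2,II-1,II-2,III-1]: 24 consistent
H/I-1 ? ·: HH|Hh|hh
H/I-2 un ·: HH|Hh
H/II-1 un I-1×I-2: Hh
H/II-2 ? ·: Hh|hh
H/III-1 aff II-1×II-2: hh
⇒ H over [I-1,I-2,II-1,II-2,III-1]: 10 consistent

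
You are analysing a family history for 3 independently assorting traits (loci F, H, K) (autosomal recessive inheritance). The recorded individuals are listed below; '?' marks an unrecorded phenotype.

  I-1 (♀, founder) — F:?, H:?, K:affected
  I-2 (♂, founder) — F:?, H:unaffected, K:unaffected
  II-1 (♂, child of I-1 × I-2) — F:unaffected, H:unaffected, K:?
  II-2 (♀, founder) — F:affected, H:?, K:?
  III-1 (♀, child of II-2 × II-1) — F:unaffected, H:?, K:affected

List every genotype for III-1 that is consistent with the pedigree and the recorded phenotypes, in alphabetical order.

III-1 ∈ {Ff HH kk, Ff Hh kk, Ff hh kk}

F/I-1 ? ·: FF|Ff|ff
F/I-2 ? ·: FF|Ff|ff
F/II-1 un I-1×I-2: FF|Ff
F/II-2 aff ·: ff
F/III-1 un II-2×II-1: Ff
⇒ F over [I-1,I-2,II-1,II-2,III-1]: 11 consistent
H/I-1 ? ·: HH|Hh|hh
H/I-2 un ·: HH|Hh
H/II-1 un I-1×I-2: HH|Hh
H/II-2 ? ·: HH|Hh|hh
H/III-1 ? II-2×II-1: HH|Hh|hh
⇒ H over [I-1,I-2,II-1,II-2,III-1]: 51 consistent
K/I-1 aff ·: kk
K/I-2 un ·: KK|Kk
K/II-1 ? I-1×I-2: Kk|kk
K/II-2 ? ·: Kk|kk
K/III-1 aff II-2×II-1: kk
⇒ K over [I-1,I-2,II-1,II-2,III-1]: 6 consistent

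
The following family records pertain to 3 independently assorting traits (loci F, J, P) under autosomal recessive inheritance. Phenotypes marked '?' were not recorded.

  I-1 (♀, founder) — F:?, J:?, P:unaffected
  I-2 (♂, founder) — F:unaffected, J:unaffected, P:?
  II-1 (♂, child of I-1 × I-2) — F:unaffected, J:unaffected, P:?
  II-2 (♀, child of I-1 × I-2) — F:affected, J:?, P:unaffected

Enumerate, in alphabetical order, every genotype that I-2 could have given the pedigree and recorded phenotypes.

I-2 ∈ {Ff JJ PP, Ff JJ Pp, Ff JJ pp, Ff Jj PP, Ff Jj Pp, Ff Jj pp}

F/I-1 ? ·: Ff|ff
F/I-2 un ·: Ff
F/II-1 un I-1×I-2: FF|Ff
F/II-2 aff I-1×I-2: ff
⇒ F over [I-1,I-2,II-1,II-2]: 3 consistent
J/I-1 ? ·: JJ|Jj|jj
J/I-2 un ·: JJ|Jj
J/II-1 un I-1×I-2: JJ|Jj
J/II-2 ? I-1×I-2: JJ|Jj|jj
⇒ J over [I-1,I-2,II-1,II-2]: 18 consistent
P/I-1 un ·: PP|Pp
P/I-2 ? ·: PP|Pp|pp
P/II-1 ? I-1×I-2: PP|Pp|pp
P/II-2 un I-1×I-2: PP|Pp
⇒ P over [I-1,I-2,II-1,II-2]: 18 consistent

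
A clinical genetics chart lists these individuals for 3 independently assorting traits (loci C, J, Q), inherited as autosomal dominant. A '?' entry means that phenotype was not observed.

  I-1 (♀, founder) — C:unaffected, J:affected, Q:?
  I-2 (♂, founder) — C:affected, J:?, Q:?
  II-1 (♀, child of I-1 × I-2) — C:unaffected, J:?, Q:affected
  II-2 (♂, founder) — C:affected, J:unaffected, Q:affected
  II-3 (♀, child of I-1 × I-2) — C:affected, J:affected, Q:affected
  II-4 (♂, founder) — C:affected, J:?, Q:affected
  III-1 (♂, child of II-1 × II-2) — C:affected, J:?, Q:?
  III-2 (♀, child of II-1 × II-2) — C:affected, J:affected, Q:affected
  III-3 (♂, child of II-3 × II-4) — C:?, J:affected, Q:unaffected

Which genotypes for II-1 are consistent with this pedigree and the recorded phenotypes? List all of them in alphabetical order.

II-1 ∈ {cc JJ QQ, cc JJ Qq, cc Jj QQ, cc Jj Qq}

C/I-1 un ·: cc
C/I-2 aff ·: Cc
C/II-1 un I-1×I-2: cc
C/II-2 aff ·: Cc|CC
C/II-3 aff I-1×I-2: Cc
C/II-4 aff ·: Cc|CC
C/III-1 aff II-1×II-2: Cc
C/III-2 aff II-1×II-2: Cc
C/III-3 ? II-3×II-4: cc|Cc|CC
⇒ C over [I-1,I-2,II-1,II-2,II-3,II-4,III-1,III-2,III-3]: 10 consistent
J/I-1 aff ·: Jj|JJ
J/I-2 ? ·: jj|Jj|JJ
J/II-1 ? I-1×I-2: Jj|JJ
J/II-2 un ·: jj
J/II-3 aff I-1×I-2: Jj|JJ
J/II-4 ? ·: jj|Jj|JJ
J/III-1 ? II-1×II-2: jj|Jj
J/III-2 aff II-1×II-2: Jj
J/III-3 aff II-3×II-4: Jj|JJ
⇒ J over [I-1,I-2,II-1,II-2,II-3,II-4,III-1,III-2,III-3]: 105 consistent
Q/I-1 ? ·: qq|Qq|QQ
Q/I-2 ? ·: qq|Qq|QQ
Q/II-1 aff I-1×I-2: Qq|QQ
Q/II-2 aff ·: Qq|QQ
Q/II-3 aff I-1×I-2: Qq
Q/II-4 aff ·: Qq
Q/III-1 ? II-1×II-2: qq|Qq|QQ
Q/III-2 aff II-1×II-2: Qq|QQ
Q/III-3 un II-3×II-4: qq
⇒ Q over [I-1,I-2,II-1,II-2,II-3,II-4,III-1,III-2,III-3]: 85 consistent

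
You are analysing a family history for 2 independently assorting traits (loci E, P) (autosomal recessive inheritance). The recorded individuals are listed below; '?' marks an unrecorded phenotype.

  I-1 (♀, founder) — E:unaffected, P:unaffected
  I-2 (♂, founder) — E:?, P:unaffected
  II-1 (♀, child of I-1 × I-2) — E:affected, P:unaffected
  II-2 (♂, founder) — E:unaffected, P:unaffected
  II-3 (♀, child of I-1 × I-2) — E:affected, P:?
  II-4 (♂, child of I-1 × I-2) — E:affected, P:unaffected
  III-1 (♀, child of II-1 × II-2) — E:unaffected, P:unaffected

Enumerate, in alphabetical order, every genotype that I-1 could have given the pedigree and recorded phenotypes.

I-1 ∈ {Ee PP, Ee Pp}

E/I-1 un ·: Ee
E/I-2 ? ·: Ee|ee
E/II-1 aff I-1×I-2: ee
E/II-2 un ·: EE|Ee
E/II-3 aff I-1×I-2: ee
E/II-4 aff I-1×I-2: ee
E/III-1 un II-1×II-2: Ee
⇒ E over [I-1,I-2,II-1,II-2,II-3,II-4,III-1]: 4 consistent
P/I-1 un ·: PP|Pp
P/I-2 un ·: PP|Pp
P/II-1 un I-1×I-2: PP|Pp
P/II-2 un ·: PP|Pp
P/II-3 ? I-1×I-2: PP|Pp|pp
P/II-4 un I-1×I-2: PP|Pp
P/III-1 un II-1×II-2: PP|Pp
⇒ P over [I-1,I-2,II-1,II-2,II-3,II-4,III-1]: 101 consistent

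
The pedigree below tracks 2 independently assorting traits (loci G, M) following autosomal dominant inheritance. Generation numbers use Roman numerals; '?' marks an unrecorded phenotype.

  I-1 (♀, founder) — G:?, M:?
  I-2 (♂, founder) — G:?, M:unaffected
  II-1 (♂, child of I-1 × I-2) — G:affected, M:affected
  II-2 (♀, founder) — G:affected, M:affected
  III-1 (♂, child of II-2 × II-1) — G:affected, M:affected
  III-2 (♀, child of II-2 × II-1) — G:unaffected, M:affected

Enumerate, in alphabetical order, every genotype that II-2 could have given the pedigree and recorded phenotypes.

G/I-1 ? ·: gg|Gg|GG
G/I-2 ? ·: gg|Gg|GG
G/II-1 aff I-1×I-2: Gg
G/II-2 aff ·: Gg
G/III-1 aff II-2×II-1: Gg|GG
G/III-2 un II-2×II-1: gg
⇒ G over [I-1,I-2,II-1,II-2,III-1,III-2]: 14 consistent
M/I-1 ? ·: Mm|MM
M/I-2 un ·: mm
M/II-1 aff I-1×I-2: Mm
M/II-2 aff ·: Mm|MM
M/III-1 aff II-2×II-1: Mm|MM
M/III-2 aff II-2×II-1: Mm|MM
⇒ M over [I-1,I-2,II-1,II-2,III-1,III-2]: 16 consistent

II-2 ∈ {Gg MM, Gg Mm}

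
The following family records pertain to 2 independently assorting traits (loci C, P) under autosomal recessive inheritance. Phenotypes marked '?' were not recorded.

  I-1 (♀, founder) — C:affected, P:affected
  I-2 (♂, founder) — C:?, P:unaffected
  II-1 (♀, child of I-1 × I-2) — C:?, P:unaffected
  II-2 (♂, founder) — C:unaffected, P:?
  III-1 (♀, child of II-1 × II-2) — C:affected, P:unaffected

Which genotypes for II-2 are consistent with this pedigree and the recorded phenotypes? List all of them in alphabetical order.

C/I-1 aff ·: cc
C/I-2 ? ·: CC|Cc|cc
C/II-1 ? I-1×I-2: Cc|cc
C/II-2 un ·: Cc
C/III-1 aff II-1×II-2: cc
⇒ C over [I-1,I-2,II-1,II-2,III-1]: 4 consistent
P/I-1 aff ·: pp
P/I-2 un ·: PP|Pp
P/II-1 un I-1×I-2: Pp
P/II-2 ? ·: PP|Pp|pp
P/III-1 un II-1×II-2: PP|Pp
⇒ P over [I-1,I-2,II-1,II-2,III-1]: 10 consistent

II-2 ∈ {Cc PP, Cc Pp, Cc pp}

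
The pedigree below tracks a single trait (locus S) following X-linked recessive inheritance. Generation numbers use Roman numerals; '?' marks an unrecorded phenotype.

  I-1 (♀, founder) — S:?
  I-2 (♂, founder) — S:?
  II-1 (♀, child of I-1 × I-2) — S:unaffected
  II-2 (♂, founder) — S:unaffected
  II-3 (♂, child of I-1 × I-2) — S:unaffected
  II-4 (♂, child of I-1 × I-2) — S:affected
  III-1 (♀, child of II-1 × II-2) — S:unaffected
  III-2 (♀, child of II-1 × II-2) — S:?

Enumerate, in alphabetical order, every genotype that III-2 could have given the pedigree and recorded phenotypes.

III-2 ∈ {X^SX^S, X^SX^s}

S/I-1 ? ·: X^SX^s
S/I-2 ? ·: X^SY|X^sY
S/II-1 un I-1×I-2: X^SX^S|X^SX^s
S/II-2 un ·: X^SY
S/II-3 un I-1×I-2: X^SY
S/II-4 aff I-1×I-2: X^sY
S/III-1 un II-1×II-2: X^SX^S|X^SX^s
S/III-2 ? II-1×II-2: X^SX^S|X^SX^s
⇒ S over [I-1,I-2,II-1,II-2,II-3,II-4,III-1,III-2]: 9 consistent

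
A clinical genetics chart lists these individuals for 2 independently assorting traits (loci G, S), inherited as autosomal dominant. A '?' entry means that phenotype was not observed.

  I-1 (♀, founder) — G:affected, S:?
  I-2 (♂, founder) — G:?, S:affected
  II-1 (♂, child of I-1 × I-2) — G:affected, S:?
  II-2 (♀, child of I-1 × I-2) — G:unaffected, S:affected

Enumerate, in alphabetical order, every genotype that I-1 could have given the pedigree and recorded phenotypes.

G/I-1 aff ·: Gg
G/I-2 ? ·: gg|Gg
G/II-1 aff I-1×I-2: Gg|GG
G/II-2 un I-1×I-2: gg
⇒ G over [I-1,I-2,II-1,II-2]: 3 consistent
S/I-1 ? ·: ss|Ss|SS
S/I-2 aff ·: Ss|SS
S/II-1 ? I-1×I-2: ss|Ss|SS
S/II-2 aff I-1×I-2: Ss|SS
⇒ S over [I-1,I-2,II-1,II-2]: 18 consistent

I-1 ∈ {Gg SS, Gg Ss, Gg ss}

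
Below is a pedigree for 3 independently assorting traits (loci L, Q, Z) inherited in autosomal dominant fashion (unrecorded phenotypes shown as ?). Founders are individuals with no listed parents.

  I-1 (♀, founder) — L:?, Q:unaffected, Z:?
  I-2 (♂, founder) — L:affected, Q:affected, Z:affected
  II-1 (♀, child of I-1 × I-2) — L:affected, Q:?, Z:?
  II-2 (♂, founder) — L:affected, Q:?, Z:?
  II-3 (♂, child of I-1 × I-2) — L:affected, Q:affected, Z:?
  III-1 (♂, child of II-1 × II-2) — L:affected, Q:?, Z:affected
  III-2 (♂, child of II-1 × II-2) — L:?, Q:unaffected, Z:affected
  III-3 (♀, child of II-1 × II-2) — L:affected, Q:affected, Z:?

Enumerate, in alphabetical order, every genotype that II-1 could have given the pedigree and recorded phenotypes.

L/I-1 ? ·: ll|Ll|LL
L/I-2 aff ·: Ll|LL
L/II-1 aff I-1×I-2: Ll|LL
L/II-2 aff ·: Ll|LL
L/II-3 aff I-1×I-2: Ll|LL
L/III-1 aff II-1×II-2: Ll|LL
L/III-2 ? II-1×II-2: ll|Ll|LL
L/III-3 aff II-1×II-2: Ll|LL
⇒ L over [I-1,I-2,II-1,II-2,II-3,III-1,III-2,III-3]: 223 consistent
Q/I-1 un ·: qq
Q/I-2 aff ·: Qq|QQ
Q/II-1 ? I-1×I-2: qq|Qq
Q/II-2 ? ·: qq|Qq
Q/II-3 aff I-1×I-2: Qq
Q/III-1 ? II-1×II-2: qq|Qq|QQ
Q/III-2 un II-1×II-2: qq
Q/III-3 aff II-1×II-2: Qq|QQ
⇒ Q over [I-1,I-2,II-1,II-2,II-3,III-1,III-2,III-3]: 18 consistent
Z/I-1 ? ·: zz|Zz|ZZ
Z/I-2 aff ·: Zz|ZZ
Z/II-1 ? I-1×I-2: zz|Zz|ZZ
Z/II-2 ? ·: zz|Zz|ZZ
Z/II-3 ? I-1×I-2: zz|Zz|ZZ
Z/III-1 aff II-1×II-2: Zz|ZZ
Z/III-2 aff II-1×II-2: Zz|ZZ
Z/III-3 ? II-1×II-2: zz|Zz|ZZ
⇒ Z over [I-1,I-2,II-1,II-2,II-3,III-1,III-2,III-3]: 315 consistent

II-1 ∈ {LL Qq ZZ, LL Qq Zz, LL Qq zz, LL qq ZZ, LL qq Zz, LL qq zz, Ll Qq ZZ, Ll Qq Zz, Ll Qq zz, Ll qq ZZ, Ll qq Zz, Ll qq zz}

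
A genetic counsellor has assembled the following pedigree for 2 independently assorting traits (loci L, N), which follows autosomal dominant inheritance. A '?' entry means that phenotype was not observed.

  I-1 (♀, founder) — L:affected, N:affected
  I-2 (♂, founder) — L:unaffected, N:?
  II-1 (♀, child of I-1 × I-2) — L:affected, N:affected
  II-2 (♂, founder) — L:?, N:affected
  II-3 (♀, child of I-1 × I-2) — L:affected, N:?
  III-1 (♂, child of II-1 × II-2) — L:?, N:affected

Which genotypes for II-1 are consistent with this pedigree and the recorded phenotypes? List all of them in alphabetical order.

II-1 ∈ {Ll NN, Ll Nn}

L/I-1 aff ·: Ll|LL
L/I-2 un ·: ll
L/II-1 aff I-1×I-2: Ll
L/II-2 ? ·: ll|Ll|LL
L/II-3 aff I-1×I-2: Ll
L/III-1 ? II-1×II-2: ll|Ll|LL
⇒ L over [I-1,I-2,II-1,II-2,II-3,III-1]: 14 consistent
N/I-1 aff ·: Nn|NN
N/I-2 ? ·: nn|Nn|NN
N/II-1 aff I-1×I-2: Nn|NN
N/II-2 aff ·: Nn|NN
N/II-3 ? I-1×I-2: nn|Nn|NN
N/III-1 aff II-1×II-2: Nn|NN
⇒ N over [I-1,I-2,II-1,II-2,II-3,III-1]: 64 consistent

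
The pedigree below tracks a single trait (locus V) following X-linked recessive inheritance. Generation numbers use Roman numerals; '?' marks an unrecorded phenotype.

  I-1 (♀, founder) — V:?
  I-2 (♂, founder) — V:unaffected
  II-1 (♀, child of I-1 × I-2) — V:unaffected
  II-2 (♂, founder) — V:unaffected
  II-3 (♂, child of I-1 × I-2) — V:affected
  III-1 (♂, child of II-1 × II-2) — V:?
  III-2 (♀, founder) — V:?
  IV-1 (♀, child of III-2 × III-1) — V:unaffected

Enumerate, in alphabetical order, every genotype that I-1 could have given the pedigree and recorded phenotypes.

V/I-1 ? ·: X^VX^v|X^vX^v
V/I-2 un ·: X^VY
V/II-1 un I-1×I-2: X^VX^V|X^VX^v
V/II-2 un ·: X^VY
V/II-3 aff I-1×I-2: X^vY
V/III-1 ? II-1×II-2: X^VY|X^vY
V/III-2 ? ·: X^VX^V|X^VX^v|X^vX^v
V/IV-1 un III-2×III-1: X^VX^V|X^VX^v
⇒ V over [I-1,I-2,II-1,II-2,II-3,III-1,III-2,IV-1]: 16 consistent

I-1 ∈ {X^VX^v, X^vX^v}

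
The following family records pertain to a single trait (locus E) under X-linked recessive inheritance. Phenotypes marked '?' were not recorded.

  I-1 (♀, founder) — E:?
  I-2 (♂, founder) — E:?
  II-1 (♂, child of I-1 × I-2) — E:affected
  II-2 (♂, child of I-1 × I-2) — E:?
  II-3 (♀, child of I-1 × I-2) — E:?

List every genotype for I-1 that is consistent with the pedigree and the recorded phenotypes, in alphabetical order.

E/I-1 ? ·: X^EX^e|X^eX^e
E/I-2 ? ·: X^EY|X^eY
E/II-1 aff I-1×I-2: X^eY
E/II-2 ? I-1×I-2: X^EY|X^eY
E/II-3 ? I-1×I-2: X^EX^E|X^EX^e|X^eX^e
⇒ E over [I-1,I-2,II-1,II-2,II-3]: 10 consistent

I-1 ∈ {X^EX^e, X^eX^e}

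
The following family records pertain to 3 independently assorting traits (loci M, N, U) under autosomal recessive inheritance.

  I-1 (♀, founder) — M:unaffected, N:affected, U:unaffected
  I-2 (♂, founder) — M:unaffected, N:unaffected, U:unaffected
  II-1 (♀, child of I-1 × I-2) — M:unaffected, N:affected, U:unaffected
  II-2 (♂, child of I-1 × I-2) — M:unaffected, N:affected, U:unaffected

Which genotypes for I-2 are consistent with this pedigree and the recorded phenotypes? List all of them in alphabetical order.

M/I-1 un ·: MM|Mm
M/I-2 un ·: MM|Mm
M/II-1 un I-1×I-2: MM|Mm
M/II-2 un I-1×I-2: MM|Mm
⇒ M over [I-1,I-2,II-1,II-2]: 13 consistent
N/I-1 aff ·: nn
N/I-2 un ·: Nn
N/II-1 aff I-1×I-2: nn
N/II-2 aff I-1×I-2: nn
⇒ N over [I-1,I-2,II-1,II-2]: 1 consistent
U/I-1 un ·: UU|Uu
U/I-2 un ·: UU|Uu
U/II-1 un I-1×I-2: UU|Uu
U/II-2 un I-1×I-2: UU|Uu
⇒ U over [I-1,I-2,II-1,II-2]: 13 consistent

I-2 ∈ {MM Nn UU, MM Nn Uu, Mm Nn UU, Mm Nn Uu}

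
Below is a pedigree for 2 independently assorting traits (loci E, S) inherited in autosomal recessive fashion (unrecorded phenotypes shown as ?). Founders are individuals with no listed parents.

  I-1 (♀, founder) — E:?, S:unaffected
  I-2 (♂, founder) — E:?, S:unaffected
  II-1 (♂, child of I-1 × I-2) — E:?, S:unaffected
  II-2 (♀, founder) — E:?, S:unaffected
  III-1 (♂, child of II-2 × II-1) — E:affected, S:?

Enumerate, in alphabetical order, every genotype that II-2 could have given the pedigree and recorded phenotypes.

II-2 ∈ {Ee SS, Ee Ss, ee SS, ee Ss}

E/I-1 ? ·: EE|Ee|ee
E/I-2 ? ·: EE|Ee|ee
E/II-1 ? I-1×I-2: Ee|ee
E/II-2 ? ·: Ee|ee
E/III-1 aff II-2×II-1: ee
⇒ E over [I-1,I-2,II-1,II-2,III-1]: 22 consistent
S/I-1 un ·: SS|Ss
S/I-2 un ·: SS|Ss
S/II-1 un I-1×I-2: SS|Ss
S/II-2 un ·: SS|Ss
S/III-1 ? II-2×II-1: SS|Ss|ss
⇒ S over [I-1,I-2,II-1,II-2,III-1]: 27 consistent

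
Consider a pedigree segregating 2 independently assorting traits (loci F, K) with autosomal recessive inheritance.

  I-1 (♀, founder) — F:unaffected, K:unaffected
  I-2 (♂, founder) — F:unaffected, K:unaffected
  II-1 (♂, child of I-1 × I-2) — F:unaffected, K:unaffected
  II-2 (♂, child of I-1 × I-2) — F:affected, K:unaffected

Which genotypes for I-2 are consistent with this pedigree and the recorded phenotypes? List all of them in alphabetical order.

F/I-1 un ·: Ff
F/I-2 un ·: Ff
F/II-1 un I-1×I-2: FF|Ff
F/II-2 aff I-1×I-2: ff
⇒ F over [I-1,I-2,II-1,II-2]: 2 consistent
K/I-1 un ·: KK|Kk
K/I-2 un ·: KK|Kk
K/II-1 un I-1×I-2: KK|Kk
K/II-2 un I-1×I-2: KK|Kk
⇒ K over [I-1,I-2,II-1,II-2]: 13 consistent

I-2 ∈ {Ff KK, Ff Kk}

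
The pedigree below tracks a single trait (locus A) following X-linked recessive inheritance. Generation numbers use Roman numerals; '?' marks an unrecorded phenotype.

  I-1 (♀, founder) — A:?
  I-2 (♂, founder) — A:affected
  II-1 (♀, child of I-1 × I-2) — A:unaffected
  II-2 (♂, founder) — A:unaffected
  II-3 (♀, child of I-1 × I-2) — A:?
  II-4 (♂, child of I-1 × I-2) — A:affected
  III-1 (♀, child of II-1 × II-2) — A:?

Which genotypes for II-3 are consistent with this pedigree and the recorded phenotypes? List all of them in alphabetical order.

II-3 ∈ {X^AX^a, X^aX^a}

A/I-1 ? ·: X^AX^a
A/I-2 aff ·: X^aY
A/II-1 un I-1×I-2: X^AX^a
A/II-2 un ·: X^AY
A/II-3 ? I-1×I-2: X^AX^a|X^aX^a
A/II-4 aff I-1×I-2: X^aY
A/III-1 ? II-1×II-2: X^AX^A|X^AX^a
⇒ A over [I-1,I-2,II-1,II-2,II-3,II-4,III-1]: 4 consistent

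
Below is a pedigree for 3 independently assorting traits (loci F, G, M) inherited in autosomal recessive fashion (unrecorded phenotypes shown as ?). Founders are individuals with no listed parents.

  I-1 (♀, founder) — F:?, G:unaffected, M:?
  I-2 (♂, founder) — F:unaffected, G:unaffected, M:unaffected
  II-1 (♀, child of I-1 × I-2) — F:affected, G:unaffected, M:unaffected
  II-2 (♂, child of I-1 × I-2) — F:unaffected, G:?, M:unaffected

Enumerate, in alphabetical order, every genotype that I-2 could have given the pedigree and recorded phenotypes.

F/I-1 ? ·: Ff|ff
F/I-2 un ·: Ff
F/II-1 aff I-1×I-2: ff
F/II-2 un I-1×I-2: FF|Ff
⇒ F over [I-1,I-2,II-1,II-2]: 3 consistent
G/I-1 un ·: GG|Gg
G/I-2 un ·: GG|Gg
G/II-1 un I-1×I-2: GG|Gg
G/II-2 ? I-1×I-2: GG|Gg|gg
⇒ G over [I-1,I-2,II-1,II-2]: 15 consistent
M/I-1 ? ·: MM|Mm|mm
M/I-2 un ·: MM|Mm
M/II-1 un I-1×I-2: MM|Mm
M/II-2 un I-1×I-2: MM|Mm
⇒ M over [I-1,I-2,II-1,II-2]: 15 consistent

I-2 ∈ {Ff GG MM, Ff GG Mm, Ff Gg MM, Ff Gg Mm}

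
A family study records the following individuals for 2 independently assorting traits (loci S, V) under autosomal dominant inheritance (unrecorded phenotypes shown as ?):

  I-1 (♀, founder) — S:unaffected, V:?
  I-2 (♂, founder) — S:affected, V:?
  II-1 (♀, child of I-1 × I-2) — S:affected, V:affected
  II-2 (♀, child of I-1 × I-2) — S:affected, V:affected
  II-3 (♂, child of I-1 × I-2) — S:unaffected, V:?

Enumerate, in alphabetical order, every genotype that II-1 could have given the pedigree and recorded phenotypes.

II-1 ∈ {Ss VV, Ss Vv}

S/I-1 un ·: ss
S/I-2 aff ·: Ss
S/II-1 aff I-1×I-2: Ss
S/II-2 aff I-1×I-2: Ss
S/II-3 un I-1×I-2: ss
⇒ S over [I-1,I-2,II-1,II-2,II-3]: 1 consistent
V/I-1 ? ·: vv|Vv|VV
V/I-2 ? ·: vv|Vv|VV
V/II-1 aff I-1×I-2: Vv|VV
V/II-2 aff I-1×I-2: Vv|VV
V/II-3 ? I-1×I-2: vv|Vv|VV
⇒ V over [I-1,I-2,II-1,II-2,II-3]: 35 consistent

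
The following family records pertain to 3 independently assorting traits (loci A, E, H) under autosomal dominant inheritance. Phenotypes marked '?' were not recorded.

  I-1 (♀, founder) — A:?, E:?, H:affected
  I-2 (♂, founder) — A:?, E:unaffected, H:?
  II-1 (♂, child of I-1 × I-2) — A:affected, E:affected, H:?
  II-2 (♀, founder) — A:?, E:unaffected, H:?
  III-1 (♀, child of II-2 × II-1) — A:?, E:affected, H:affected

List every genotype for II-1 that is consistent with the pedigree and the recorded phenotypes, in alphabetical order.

A/I-1 ? ·: aa|Aa|AA
A/I-2 ? ·: aa|Aa|AA
A/II-1 aff I-1×I-2: Aa|AA
A/II-2 ? ·: aa|Aa|AA
A/III-1 ? II-2×II-1: aa|Aa|AA
⇒ A over [I-1,I-2,II-1,II-2,III-1]: 65 consistent
E/I-1 ? ·: Ee|EE
E/I-2 un ·: ee
E/II-1 aff I-1×I-2: Ee
E/II-2 un ·: ee
E/III-1 aff II-2×II-1: Ee
⇒ E over [I-1,I-2,II-1,II-2,III-1]: 2 consistent
H/I-1 aff ·: Hh|HH
H/I-2 ? ·: hh|Hh|HH
H/II-1 ? I-1×I-2: hh|Hh|HH
H/II-2 ? ·: hh|Hh|HH
H/III-1 aff II-2×II-1: Hh|HH
⇒ H over [I-1,I-2,II-1,II-2,III-1]: 45 consistent

II-1 ∈ {AA Ee HH, AA Ee Hh, AA Ee hh, Aa Ee HH, Aa Ee Hh, Aa Ee hh}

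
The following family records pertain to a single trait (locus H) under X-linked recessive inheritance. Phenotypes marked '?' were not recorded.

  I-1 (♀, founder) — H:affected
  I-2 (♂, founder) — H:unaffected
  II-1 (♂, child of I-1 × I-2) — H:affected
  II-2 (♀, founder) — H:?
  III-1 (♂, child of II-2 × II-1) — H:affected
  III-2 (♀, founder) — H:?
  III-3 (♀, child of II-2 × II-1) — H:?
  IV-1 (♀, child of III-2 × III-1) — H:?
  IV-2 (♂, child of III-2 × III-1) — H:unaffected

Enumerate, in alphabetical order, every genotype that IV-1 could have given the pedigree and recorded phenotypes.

IV-1 ∈ {X^HX^h, X^hX^h}

H/I-1 aff ·: X^hX^h
H/I-2 un ·: X^HY
H/II-1 aff I-1×I-2: X^hY
H/II-2 ? ·: X^HX^h|X^hX^h
H/III-1 aff II-2×II-1: X^hY
H/III-2 ? ·: X^HX^H|X^HX^h
H/III-3 ? II-2×II-1: X^HX^h|X^hX^h
H/IV-1 ? III-2×III-1: X^HX^h|X^hX^h
H/IV-2 un III-2×III-1: X^HY
⇒ H over [I-1,I-2,II-1,II-2,III-1,III-2,III-3,IV-1,IV-2]: 9 consistent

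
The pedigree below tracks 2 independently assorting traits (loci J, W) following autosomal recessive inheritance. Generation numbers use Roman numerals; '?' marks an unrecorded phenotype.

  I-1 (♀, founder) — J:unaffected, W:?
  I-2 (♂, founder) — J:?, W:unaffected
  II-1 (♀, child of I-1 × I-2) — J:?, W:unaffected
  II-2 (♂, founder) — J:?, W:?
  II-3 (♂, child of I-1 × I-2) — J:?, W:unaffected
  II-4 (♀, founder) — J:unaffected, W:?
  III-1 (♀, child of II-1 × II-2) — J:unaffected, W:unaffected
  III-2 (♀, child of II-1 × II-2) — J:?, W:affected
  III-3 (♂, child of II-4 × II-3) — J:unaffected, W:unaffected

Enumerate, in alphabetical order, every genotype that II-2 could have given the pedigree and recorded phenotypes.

II-2 ∈ {JJ Ww, JJ ww, Jj Ww, Jj ww, jj Ww, jj ww}

J/I-1 un ·: JJ|Jj
J/I-2 ? ·: JJ|Jj|jj
J/II-1 ? I-1×I-2: JJ|Jj|jj
J/II-2 ? ·: JJ|Jj|jj
J/II-3 ? I-1×I-2: JJ|Jj|jj
J/II-4 un ·: JJ|Jj
J/III-1 un II-1×II-2: JJ|Jj
J/III-2 ? II-1×II-2: JJ|Jj|jj
J/III-3 un II-4×II-3: JJ|Jj
⇒ J over [I-1,I-2,II-1,II-2,II-3,II-4,III-1,III-2,III-3]: 597 consistent
W/I-1 ? ·: WW|Ww|ww
W/I-2 un ·: WW|Ww
W/II-1 un I-1×I-2: Ww
W/II-2 ? ·: Ww|ww
W/II-3 un I-1×I-2: WW|Ww
W/II-4 ? ·: WW|Ww|ww
W/III-1 un II-1×II-2: WW|Ww
W/III-2 aff II-1×II-2: ww
W/III-3 un II-4×II-3: WW|Ww
⇒ W over [I-1,I-2,II-1,II-2,II-3,II-4,III-1,III-2,III-3]: 111 consistent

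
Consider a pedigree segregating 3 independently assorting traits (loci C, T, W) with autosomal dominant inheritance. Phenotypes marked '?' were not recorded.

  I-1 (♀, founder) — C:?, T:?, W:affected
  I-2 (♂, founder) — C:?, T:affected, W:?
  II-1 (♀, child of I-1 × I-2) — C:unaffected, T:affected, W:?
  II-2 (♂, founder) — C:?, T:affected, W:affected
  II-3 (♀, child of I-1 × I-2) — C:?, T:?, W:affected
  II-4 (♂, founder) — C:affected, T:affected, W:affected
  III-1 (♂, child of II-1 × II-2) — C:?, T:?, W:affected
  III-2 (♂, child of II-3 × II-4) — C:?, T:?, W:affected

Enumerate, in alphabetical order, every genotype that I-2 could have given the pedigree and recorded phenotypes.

C/I-1 ? ·: cc|Cc
C/I-2 ? ·: cc|Cc
C/II-1 un I-1×I-2: cc
C/II-2 ? ·: cc|Cc|CC
C/II-3 ? I-1×I-2: cc|Cc|CC
C/II-4 aff ·: Cc|CC
C/III-1 ? II-1×II-2: cc|Cc
C/III-2 ? II-3×II-4: cc|Cc|CC
⇒ C over [I-1,I-2,II-1,II-2,II-3,II-4,III-1,III-2]: 120 consistent
T/I-1 ? ·: tt|Tt|TT
T/I-2 aff ·: Tt|TT
T/II-1 aff I-1×I-2: Tt|TT
T/II-2 aff ·: Tt|TT
T/II-3 ? I-1×I-2: tt|Tt|TT
T/II-4 aff ·: Tt|TT
T/III-1 ? II-1×II-2: tt|Tt|TT
T/III-2 ? II-3×II-4: tt|Tt|TT
⇒ T over [I-1,I-2,II-1,II-2,II-3,II-4,III-1,III-2]: 290 consistent
W/I-1 aff ·: Ww|WW
W/I-2 ? ·: ww|Ww|WW
W/II-1 ? I-1×I-2: ww|Ww|WW
W/II-2 aff ·: Ww|WW
W/II-3 aff I-1×I-2: Ww|WW
W/II-4 aff ·: Ww|WW
W/III-1 aff II-1×II-2: Ww|WW
W/III-2 aff II-3×II-4: Ww|WW
⇒ W over [I-1,I-2,II-1,II-2,II-3,II-4,III-1,III-2]: 210 consistent

I-2 ∈ {Cc TT WW, Cc TT Ww, Cc TT ww, Cc Tt WW, Cc Tt Ww, Cc Tt ww, cc TT WW, cc TT Ww, cc TT ww, cc Tt WW, cc Tt Ww, cc Tt ww}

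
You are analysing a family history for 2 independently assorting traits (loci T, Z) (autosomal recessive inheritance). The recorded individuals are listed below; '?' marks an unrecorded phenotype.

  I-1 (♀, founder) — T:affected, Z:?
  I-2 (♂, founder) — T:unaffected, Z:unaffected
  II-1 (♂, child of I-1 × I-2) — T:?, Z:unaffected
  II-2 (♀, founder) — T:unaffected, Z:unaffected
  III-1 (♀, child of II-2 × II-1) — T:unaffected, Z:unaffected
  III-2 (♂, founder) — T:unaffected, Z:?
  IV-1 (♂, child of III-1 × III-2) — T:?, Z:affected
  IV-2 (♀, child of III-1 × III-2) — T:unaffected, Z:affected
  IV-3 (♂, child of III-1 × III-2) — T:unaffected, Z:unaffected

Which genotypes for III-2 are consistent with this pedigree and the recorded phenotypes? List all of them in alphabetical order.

III-2 ∈ {TT Zz, TT zz, Tt Zz, Tt zz}

T/I-1 aff ·: tt
T/I-2 un ·: TT|Tt
T/II-1 ? I-1×I-2: Tt|tt
T/II-2 un ·: TT|Tt
T/III-1 un II-2×II-1: TT|Tt
T/III-2 un ·: TT|Tt
T/IV-1 ? III-1×III-2: TT|Tt|tt
T/IV-2 un III-1×III-2: TT|Tt
T/IV-3 un III-1×III-2: TT|Tt
⇒ T over [I-1,I-2,II-1,II-2,III-1,III-2,IV-1,IV-2,IV-3]: 156 consistent
Z/I-1 ? ·: ZZ|Zz|zz
Z/I-2 un ·: ZZ|Zz
Z/II-1 un I-1×I-2: ZZ|Zz
Z/II-2 un ·: ZZ|Zz
Z/III-1 un II-2×II-1: Zz
Z/III-2 ? ·: Zz|zz
Z/IV-1 aff III-1×III-2: zz
Z/IV-2 aff III-1×III-2: zz
Z/IV-3 un III-1×III-2: ZZ|Zz
⇒ Z over [I-1,I-2,II-1,II-2,III-1,III-2,IV-1,IV-2,IV-3]: 42 consistent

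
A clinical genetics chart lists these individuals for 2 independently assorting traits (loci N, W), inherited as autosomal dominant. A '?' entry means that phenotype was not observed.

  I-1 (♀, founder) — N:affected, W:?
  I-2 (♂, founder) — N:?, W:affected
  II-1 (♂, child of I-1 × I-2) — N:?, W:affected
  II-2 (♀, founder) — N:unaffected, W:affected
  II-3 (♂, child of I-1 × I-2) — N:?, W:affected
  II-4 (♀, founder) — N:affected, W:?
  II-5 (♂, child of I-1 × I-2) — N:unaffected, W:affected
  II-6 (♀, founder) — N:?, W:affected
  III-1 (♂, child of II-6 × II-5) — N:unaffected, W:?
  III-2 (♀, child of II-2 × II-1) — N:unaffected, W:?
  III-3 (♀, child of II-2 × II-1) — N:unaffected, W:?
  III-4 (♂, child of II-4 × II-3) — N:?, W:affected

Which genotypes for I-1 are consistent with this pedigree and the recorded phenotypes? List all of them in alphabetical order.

I-1 ∈ {Nn WW, Nn Ww, Nn ww}

N/I-1 aff ·: Nn
N/I-2 ? ·: nn|Nn
N/II-1 ? I-1×I-2: nn|Nn
N/II-2 un ·: nn
N/II-3 ? I-1×I-2: nn|Nn|NN
N/II-4 aff ·: Nn|NN
N/II-5 un I-1×I-2: nn
N/II-6 ? ·: nn|Nn
N/III-1 un II-6×II-5: nn
N/III-2 un II-2×II-1: nn
N/III-3 un II-2×II-1: nn
N/III-4 ? II-4×II-3: nn|Nn|NN
⇒ N over [I-1,I-2,II-1,II-2,II-3,II-4,II-5,II-6,III-1,III-2,III-3,III-4]: 76 consistent
W/I-1 ? ·: ww|Ww|WW
W/I-2 aff ·: Ww|WW
W/II-1 aff I-1×I-2: Ww|WW
W/II-2 aff ·: Ww|WW
W/II-3 aff I-1×I-2: Ww|WW
W/II-4 ? ·: ww|Ww|WW
W/II-5 aff I-1×I-2: Ww|WW
W/II-6 aff ·: Ww|WW
W/III-1 ? II-6×II-5: ww|Ww|WW
W/III-2 ? II-2×II-1: ww|Ww|WW
W/III-3 ? II-2×II-1: ww|Ww|WW
W/III-4 aff II-4×II-3: Ww|WW
⇒ W over [I-1,I-2,II-1,II-2,II-3,II-4,II-5,II-6,III-1,III-2,III-3,III-4]: 4598 consistent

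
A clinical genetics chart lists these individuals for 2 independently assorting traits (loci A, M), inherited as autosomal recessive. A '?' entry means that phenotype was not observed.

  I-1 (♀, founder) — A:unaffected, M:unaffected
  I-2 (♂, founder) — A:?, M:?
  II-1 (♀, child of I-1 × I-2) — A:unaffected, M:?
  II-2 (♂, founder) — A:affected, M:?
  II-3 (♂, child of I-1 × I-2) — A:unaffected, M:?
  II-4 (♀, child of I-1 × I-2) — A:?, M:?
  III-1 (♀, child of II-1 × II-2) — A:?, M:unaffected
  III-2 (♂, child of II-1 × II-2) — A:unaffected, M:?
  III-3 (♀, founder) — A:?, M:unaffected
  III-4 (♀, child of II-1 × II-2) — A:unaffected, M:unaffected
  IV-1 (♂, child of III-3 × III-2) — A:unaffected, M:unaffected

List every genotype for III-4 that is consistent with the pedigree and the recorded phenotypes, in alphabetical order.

III-4 ∈ {Aa MM, Aa Mm}

A/I-1 un ·: AA|Aa
A/I-2 ? ·: AA|Aa|aa
A/II-1 un I-1×I-2: AA|Aa
A/II-2 aff ·: aa
A/II-3 un I-1×I-2: AA|Aa
A/II-4 ? I-1×I-2: AA|Aa|aa
A/III-1 ? II-1×II-2: Aa|aa
A/III-2 un II-1×II-2: Aa
A/III-3 ? ·: AA|Aa|aa
A/III-4 un II-1×II-2: Aa
A/IV-1 un III-3×III-2: AA|Aa
⇒ A over [I-1,I-2,II-1,II-2,II-3,II-4,III-1,III-2,III-3,III-4,IV-1]: 245 consistent
M/I-1 un ·: MM|Mm
M/I-2 ? ·: MM|Mm|mm
M/II-1 ? I-1×I-2: MM|Mm|mm
M/II-2 ? ·: MM|Mm|mm
M/II-3 ? I-1×I-2: MM|Mm|mm
M/II-4 ? I-1×I-2: MM|Mm|mm
M/III-1 un II-1×II-2: MM|Mm
M/III-2 ? II-1×II-2: MM|Mm|mm
M/III-3 un ·: MM|Mm
M/III-4 un II-1×II-2: MM|Mm
M/IV-1 un III-3×III-2: MM|Mm
⇒ M over [I-1,I-2,II-1,II-2,II-3,II-4,III-1,III-2,III-3,III-4,IV-1]: 2300 consistent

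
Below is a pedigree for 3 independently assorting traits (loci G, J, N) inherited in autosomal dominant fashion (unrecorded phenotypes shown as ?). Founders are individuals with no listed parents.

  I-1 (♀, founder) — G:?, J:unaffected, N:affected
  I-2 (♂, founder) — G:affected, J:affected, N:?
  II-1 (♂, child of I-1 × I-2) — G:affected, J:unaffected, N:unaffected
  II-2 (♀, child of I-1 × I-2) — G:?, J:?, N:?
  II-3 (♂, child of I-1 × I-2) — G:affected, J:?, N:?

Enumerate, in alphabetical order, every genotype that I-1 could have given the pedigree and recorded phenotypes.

I-1 ∈ {GG jj Nn, Gg jj Nn, gg jj Nn}

G/I-1 ? ·: gg|Gg|GG
G/I-2 aff ·: Gg|GG
G/II-1 aff I-1×I-2: Gg|GG
G/II-2 ? I-1×I-2: gg|Gg|GG
G/II-3 aff I-1×I-2: Gg|GG
⇒ G over [I-1,I-2,II-1,II-2,II-3]: 32 consistent
J/I-1 un ·: jj
J/I-2 aff ·: Jj
J/II-1 un I-1×I-2: jj
J/II-2 ? I-1×I-2: jj|Jj
J/II-3 ? I-1×I-2: jj|Jj
⇒ J over [I-1,I-2,II-1,II-2,II-3]: 4 consistent
N/I-1 aff ·: Nn
N/I-2 ? ·: nn|Nn
N/II-1 un I-1×I-2: nn
N/II-2 ? I-1×I-2: nn|Nn|NN
N/II-3 ? I-1×I-2: nn|Nn|NN
⇒ N over [I-1,I-2,II-1,II-2,II-3]: 13 consistent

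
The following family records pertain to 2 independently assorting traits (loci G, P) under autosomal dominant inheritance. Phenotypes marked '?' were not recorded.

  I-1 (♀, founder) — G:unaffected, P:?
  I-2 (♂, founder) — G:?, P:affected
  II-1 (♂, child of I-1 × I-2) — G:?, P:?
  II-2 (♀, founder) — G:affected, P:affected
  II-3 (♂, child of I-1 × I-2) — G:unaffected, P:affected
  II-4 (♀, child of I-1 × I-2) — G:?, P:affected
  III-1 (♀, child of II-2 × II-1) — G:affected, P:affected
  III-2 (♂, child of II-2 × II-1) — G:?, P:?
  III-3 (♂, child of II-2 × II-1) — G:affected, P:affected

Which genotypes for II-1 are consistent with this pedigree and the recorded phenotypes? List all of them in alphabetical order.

II-1 ∈ {Gg PP, Gg Pp, Gg pp, gg PP, gg Pp, gg pp}

G/I-1 un ·: gg
G/I-2 ? ·: gg|Gg
G/II-1 ? I-1×I-2: gg|Gg
G/II-2 aff ·: Gg|GG
G/II-3 un I-1×I-2: gg
G/II-4 ? I-1×I-2: gg|Gg
G/III-1 aff II-2×II-1: Gg|GG
G/III-2 ? II-2×II-1: gg|Gg|GG
G/III-3 aff II-2×II-1: Gg|GG
⇒ G over [I-1,I-2,II-1,II-2,II-3,II-4,III-1,III-2,III-3]: 49 consistent
P/I-1 ? ·: pp|Pp|PP
P/I-2 aff ·: Pp|PP
P/II-1 ? I-1×I-2: pp|Pp|PP
P/II-2 aff ·: Pp|PP
P/II-3 aff I-1×I-2: Pp|PP
P/II-4 aff I-1×I-2: Pp|PP
P/III-1 aff II-2×II-1: Pp|PP
P/III-2 ? II-2×II-1: pp|Pp|PP
P/III-3 aff II-2×II-1: Pp|PP
⇒ P over [I-1,I-2,II-1,II-2,II-3,II-4,III-1,III-2,III-3]: 412 consistent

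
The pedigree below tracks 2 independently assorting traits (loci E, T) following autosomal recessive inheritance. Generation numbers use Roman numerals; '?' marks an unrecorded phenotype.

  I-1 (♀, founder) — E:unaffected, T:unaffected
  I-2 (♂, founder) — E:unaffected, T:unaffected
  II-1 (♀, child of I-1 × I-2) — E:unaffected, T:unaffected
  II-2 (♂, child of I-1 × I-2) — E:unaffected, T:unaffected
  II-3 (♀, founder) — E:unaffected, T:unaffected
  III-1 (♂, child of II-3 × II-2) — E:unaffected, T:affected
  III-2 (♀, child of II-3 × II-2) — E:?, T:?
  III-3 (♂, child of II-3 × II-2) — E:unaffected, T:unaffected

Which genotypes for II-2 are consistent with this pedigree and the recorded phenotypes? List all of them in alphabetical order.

II-2 ∈ {EE Tt, Ee Tt}

E/I-1 un ·: EE|Ee
E/I-2 un ·: EE|Ee
E/II-1 un I-1×I-2: EE|Ee
E/II-2 un I-1×I-2: EE|Ee
E/II-3 un ·: EE|Ee
E/III-1 un II-3×II-2: EE|Ee
E/III-2 ? II-3×II-2: EE|Ee|ee
E/III-3 un II-3×II-2: EE|Ee
⇒ E over [I-1,I-2,II-1,II-2,II-3,III-1,III-2,III-3]: 183 consistent
T/I-1 un ·: TT|Tt
T/I-2 un ·: TT|Tt
T/II-1 un I-1×I-2: TT|Tt
T/II-2 un I-1×I-2: Tt
T/II-3 un ·: Tt
T/III-1 aff II-3×II-2: tt
T/III-2 ? II-3×II-2: TT|Tt|tt
T/III-3 un II-3×II-2: TT|Tt
⇒ T over [I-1,I-2,II-1,II-2,II-3,III-1,III-2,III-3]: 36 consistent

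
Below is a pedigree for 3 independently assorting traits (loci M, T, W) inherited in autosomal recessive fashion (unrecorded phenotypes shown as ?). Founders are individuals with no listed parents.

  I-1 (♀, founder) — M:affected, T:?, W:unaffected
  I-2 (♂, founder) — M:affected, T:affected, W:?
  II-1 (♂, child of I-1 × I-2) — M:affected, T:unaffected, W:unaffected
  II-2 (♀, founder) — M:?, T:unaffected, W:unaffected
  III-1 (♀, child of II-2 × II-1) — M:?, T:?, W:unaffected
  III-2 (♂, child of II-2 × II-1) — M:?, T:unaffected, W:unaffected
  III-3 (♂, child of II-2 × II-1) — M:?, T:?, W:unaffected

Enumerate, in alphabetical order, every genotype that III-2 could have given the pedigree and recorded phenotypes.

M/I-1 aff ·: mm
M/I-2 aff ·: mm
M/II-1 aff I-1×I-2: mm
M/II-2 ? ·: MM|Mm|mm
M/III-1 ? II-2×II-1: Mm|mm
M/III-2 ? II-2×II-1: Mm|mm
M/III-3 ? II-2×II-1: Mm|mm
⇒ M over [I-1,I-2,II-1,II-2,III-1,III-2,III-3]: 10 consistent
T/I-1 ? ·: TT|Tt
T/I-2 aff ·: tt
T/II-1 un I-1×I-2: Tt
T/II-2 un ·: TT|Tt
T/III-1 ? II-2×II-1: TT|Tt|tt
T/III-2 un II-2×II-1: TT|Tt
T/III-3 ? II-2×II-1: TT|Tt|tt
⇒ T over [I-1,I-2,II-1,II-2,III-1,III-2,III-3]: 52 consistent
W/I-1 un ·: WW|Ww
W/I-2 ? ·: WW|Ww|ww
W/II-1 un I-1×I-2: WW|Ww
W/II-2 un ·: WW|Ww
W/III-1 un II-2×II-1: WW|Ww
W/III-2 un II-2×II-1: WW|Ww
W/III-3 un II-2×II-1: WW|Ww
⇒ W over [I-1,I-2,II-1,II-2,III-1,III-2,III-3]: 116 consistent

III-2 ∈ {Mm TT WW, Mm TT Ww, Mm Tt WW, Mm Tt Ww, mm TT WW, mm TT Ww, mm Tt WW, mm Tt Ww}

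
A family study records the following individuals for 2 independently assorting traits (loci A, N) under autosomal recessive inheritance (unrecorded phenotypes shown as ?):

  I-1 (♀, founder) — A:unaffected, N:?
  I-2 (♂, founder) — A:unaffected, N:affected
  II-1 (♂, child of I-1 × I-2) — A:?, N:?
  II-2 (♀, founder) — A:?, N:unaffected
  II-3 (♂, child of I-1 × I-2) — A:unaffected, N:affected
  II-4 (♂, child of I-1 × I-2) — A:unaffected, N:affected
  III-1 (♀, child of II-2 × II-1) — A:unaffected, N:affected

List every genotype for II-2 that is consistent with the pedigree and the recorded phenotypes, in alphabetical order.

II-2 ∈ {AA Nn, Aa Nn, aa Nn}

A/I-1 un ·: AA|Aa
A/I-2 un ·: AA|Aa
A/II-1 ? I-1×I-2: AA|Aa|aa
A/II-2 ? ·: AA|Aa|aa
A/II-3 un I-1×I-2: AA|Aa
A/II-4 un I-1×I-2: AA|Aa
A/III-1 un II-2×II-1: AA|Aa
⇒ A over [I-1,I-2,II-1,II-2,II-3,II-4,III-1]: 120 consistent
N/I-1 ? ·: Nn|nn
N/I-2 aff ·: nn
N/II-1 ? I-1×I-2: Nn|nn
N/II-2 un ·: Nn
N/II-3 aff I-1×I-2: nn
N/II-4 aff I-1×I-2: nn
N/III-1 aff II-2×II-1: nn
⇒ N over [I-1,I-2,II-1,II-2,II-3,II-4,III-1]: 3 consistent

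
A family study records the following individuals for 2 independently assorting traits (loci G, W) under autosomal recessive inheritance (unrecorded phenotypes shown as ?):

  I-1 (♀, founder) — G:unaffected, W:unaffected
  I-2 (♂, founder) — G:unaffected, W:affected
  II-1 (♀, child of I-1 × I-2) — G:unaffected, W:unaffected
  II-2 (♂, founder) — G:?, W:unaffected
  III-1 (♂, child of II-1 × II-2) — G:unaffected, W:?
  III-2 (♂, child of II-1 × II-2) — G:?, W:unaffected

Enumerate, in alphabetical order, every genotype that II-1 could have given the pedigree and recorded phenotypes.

II-1 ∈ {GG Ww, Gg Ww}

G/I-1 un ·: GG|Gg
G/I-2 un ·: GG|Gg
G/II-1 un I-1×I-2: GG|Gg
G/II-2 ? ·: GG|Gg|gg
G/III-1 un II-1×II-2: GG|Gg
G/III-2 ? II-1×II-2: GG|Gg|gg
⇒ G over [I-1,I-2,II-1,II-2,III-1,III-2]: 60 consistent
W/I-1 un ·: WW|Ww
W/I-2 aff ·: ww
W/II-1 un I-1×I-2: Ww
W/II-2 un ·: WW|Ww
W/III-1 ? II-1×II-2: WW|Ww|ww
W/III-2 un II-1×II-2: WW|Ww
⇒ W over [I-1,I-2,II-1,II-2,III-1,III-2]: 20 consistent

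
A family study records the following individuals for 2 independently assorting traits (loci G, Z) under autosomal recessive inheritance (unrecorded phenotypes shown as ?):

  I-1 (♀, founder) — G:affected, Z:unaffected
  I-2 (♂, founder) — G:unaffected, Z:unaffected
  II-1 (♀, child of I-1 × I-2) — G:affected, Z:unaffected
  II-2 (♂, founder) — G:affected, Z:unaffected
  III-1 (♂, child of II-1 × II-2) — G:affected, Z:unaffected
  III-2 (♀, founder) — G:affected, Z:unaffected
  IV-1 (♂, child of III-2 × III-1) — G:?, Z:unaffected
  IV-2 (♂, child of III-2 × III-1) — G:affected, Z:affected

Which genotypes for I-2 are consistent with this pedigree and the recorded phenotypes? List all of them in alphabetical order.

I-2 ∈ {Gg ZZ, Gg Zz}

G/I-1 aff ·: gg
G/I-2 un ·: Gg
G/II-1 aff I-1×I-2: gg
G/II-2 aff ·: gg
G/III-1 aff II-1×II-2: gg
G/III-2 aff ·: gg
G/IV-1 ? III-2×III-1: gg
G/IV-2 aff III-2×III-1: gg
⇒ G over [I-1,I-2,II-1,II-2,III-1,III-2,IV-1,IV-2]: 1 consistent
Z/I-1 un ·: ZZ|Zz
Z/I-2 un ·: ZZ|Zz
Z/II-1 un I-1×I-2: ZZ|Zz
Z/II-2 un ·: ZZ|Zz
Z/III-1 un II-1×II-2: Zz
Z/III-2 un ·: Zz
Z/IV-1 un III-2×III-1: ZZ|Zz
Z/IV-2 aff III-2×III-1: zz
⇒ Z over [I-1,I-2,II-1,II-2,III-1,III-2,IV-1,IV-2]: 20 consistent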